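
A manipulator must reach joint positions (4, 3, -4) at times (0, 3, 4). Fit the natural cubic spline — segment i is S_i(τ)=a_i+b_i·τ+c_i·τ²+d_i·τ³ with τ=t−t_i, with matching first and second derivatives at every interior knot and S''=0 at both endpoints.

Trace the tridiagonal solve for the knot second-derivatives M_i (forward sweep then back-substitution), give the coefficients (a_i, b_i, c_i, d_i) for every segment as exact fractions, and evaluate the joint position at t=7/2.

  seg 0: a=4 b=13/6 c=0 d=-5/18
  seg 1: a=3 b=-16/3 c=-5/2 d=5/6
S(7/2) = -3/16

Δ: Δ0=-1/3, Δ1=-7
row 1: diag=8, rhs=-40; c'=1/8, d'=-5
back: M1=-5
M: M0=0, M1=-5, M2=0
seg 0: a=4, c=M0/2=0, d=(M1−M0)/(6·3)=-5/18, b=Δ0−h0·(2M0+M1)/6=13/6
seg 1: a=3, c=M1/2=-5/2, d=(M2−M1)/(6·1)=5/6, b=Δ1−h1·(2M1+M2)/6=-16/3
t_q=7/2 → seg 1, τ=1/2; S=3+-16/3·τ+-5/2·τ²+5/6·τ³=-3/16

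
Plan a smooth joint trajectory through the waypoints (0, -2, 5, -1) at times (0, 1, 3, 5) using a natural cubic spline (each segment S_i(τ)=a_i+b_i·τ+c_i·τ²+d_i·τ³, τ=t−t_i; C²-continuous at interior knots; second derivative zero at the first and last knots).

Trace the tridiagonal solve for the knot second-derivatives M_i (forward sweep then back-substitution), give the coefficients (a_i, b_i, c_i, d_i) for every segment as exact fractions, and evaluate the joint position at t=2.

  seg 0: a=0 b=-145/44 c=0 d=57/44
  seg 1: a=-2 b=13/22 c=171/44 d=-107/88
  seg 2: a=5 b=17/11 c=-75/22 d=25/44
S(2) = 111/88

Δ: Δ0=-2, Δ1=7/2, Δ2=-3
row 1: diag=6, rhs=33; c'=1/3, d'=11/2
row 2: denom=8−2·1/3=22/3; d'=(-39−2·11/2)/(22/3)=-75/11
back: M2=-75/11
back: M1=11/2−1/3·-75/11=171/22
M: M0=0, M1=171/22, M2=-75/11, M3=0
seg 0: a=0, c=M0/2=0, d=(M1−M0)/(6·1)=57/44, b=Δ0−h0·(2M0+M1)/6=-145/44
seg 1: a=-2, c=M1/2=171/44, d=(M2−M1)/(6·2)=-107/88, b=Δ1−h1·(2M1+M2)/6=13/22
seg 2: a=5, c=M2/2=-75/22, d=(M3−M2)/(6·2)=25/44, b=Δ2−h2·(2M2+M3)/6=17/11
t_q=2 → seg 1, τ=1; S=-2+13/22·τ+171/44·τ²+-107/88·τ³=111/88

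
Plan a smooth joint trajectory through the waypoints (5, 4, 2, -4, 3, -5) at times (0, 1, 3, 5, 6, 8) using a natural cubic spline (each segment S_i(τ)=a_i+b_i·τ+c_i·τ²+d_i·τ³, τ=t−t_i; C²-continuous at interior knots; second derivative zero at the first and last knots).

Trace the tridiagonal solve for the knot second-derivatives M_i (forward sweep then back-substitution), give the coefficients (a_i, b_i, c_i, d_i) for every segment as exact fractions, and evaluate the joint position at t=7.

  seg 0: a=5 b=-455/349 c=0 d=106/349
  seg 1: a=4 b=-137/349 c=318/349 d=-212/349
  seg 2: a=2 b=-1409/349 c=-954/349 d=1135/698
  seg 3: a=-4 b=1585/349 c=2451/349 d=-1593/349
  seg 4: a=3 b=1708/349 c=-2328/349 d=388/349
S(7) = 815/349

Δ: Δ0=-1, Δ1=-1, Δ2=-3, Δ3=7, Δ4=-4
row 1: diag=6, rhs=0; c'=1/3, d'=0
row 2: denom=8−2·1/3=22/3; d'=(-12−2·0)/(22/3)=-18/11
row 3: denom=6−2·3/11=60/11; d'=(60−2·-18/11)/(60/11)=58/5
row 4: denom=6−1·11/60=349/60; d'=(-66−1·58/5)/(349/60)=-4656/349
back: M4=-4656/349
back: M3=58/5−11/60·-4656/349=4902/349
back: M2=-18/11−3/11·4902/349=-1908/349
back: M1=0−1/3·-1908/349=636/349
M: M0=0, M1=636/349, M2=-1908/349, M3=4902/349, M4=-4656/349, M5=0
seg 0: a=5, c=M0/2=0, d=(M1−M0)/(6·1)=106/349, b=Δ0−h0·(2M0+M1)/6=-455/349
seg 1: a=4, c=M1/2=318/349, d=(M2−M1)/(6·2)=-212/349, b=Δ1−h1·(2M1+M2)/6=-137/349
seg 2: a=2, c=M2/2=-954/349, d=(M3−M2)/(6·2)=1135/698, b=Δ2−h2·(2M2+M3)/6=-1409/349
seg 3: a=-4, c=M3/2=2451/349, d=(M4−M3)/(6·1)=-1593/349, b=Δ3−h3·(2M3+M4)/6=1585/349
seg 4: a=3, c=M4/2=-2328/349, d=(M5−M4)/(6·2)=388/349, b=Δ4−h4·(2M4+M5)/6=1708/349
t_q=7 → seg 4, τ=1; S=3+1708/349·τ+-2328/349·τ²+388/349·τ³=815/349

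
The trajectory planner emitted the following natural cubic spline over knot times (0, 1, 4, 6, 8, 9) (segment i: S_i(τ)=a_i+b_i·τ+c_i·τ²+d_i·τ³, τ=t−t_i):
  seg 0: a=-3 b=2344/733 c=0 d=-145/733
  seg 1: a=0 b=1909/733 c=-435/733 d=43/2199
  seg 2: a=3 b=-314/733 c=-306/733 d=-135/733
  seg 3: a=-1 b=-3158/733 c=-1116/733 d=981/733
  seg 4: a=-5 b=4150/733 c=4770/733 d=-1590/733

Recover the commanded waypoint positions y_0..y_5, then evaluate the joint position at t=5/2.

y_0=-3 y_1=0 y_2=3 y_3=-1 y_4=-5 y_5=5
S(5/2) = 15465/5864

y_0 = S_0(0) = a_0 = -3
y_1 = S_1(0) = a_1 = 0
y_2 = S_2(0) = a_2 = 3
y_3 = S_3(0) = a_3 = -1
y_4 = S_4(0) = a_4 = -5
y_5 = S_4(1) = 5
t_q=5/2 is in segment 1 (τ=3/2); S_1(τ)=15465/5864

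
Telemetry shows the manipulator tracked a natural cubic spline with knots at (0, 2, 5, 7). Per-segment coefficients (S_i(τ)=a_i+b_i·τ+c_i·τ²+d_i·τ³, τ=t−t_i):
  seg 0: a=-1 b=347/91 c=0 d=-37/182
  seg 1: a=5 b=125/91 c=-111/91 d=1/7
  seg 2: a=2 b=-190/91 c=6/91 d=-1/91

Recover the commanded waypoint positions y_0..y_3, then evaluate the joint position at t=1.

y_0 = S_0(0) = a_0 = -1
y_1 = S_1(0) = a_1 = 5
y_2 = S_2(0) = a_2 = 2
y_3 = S_2(2) = -2
t_q=1 is in segment 0 (τ=1); S_0(τ)=475/182

y_0=-1 y_1=5 y_2=2 y_3=-2
S(1) = 475/182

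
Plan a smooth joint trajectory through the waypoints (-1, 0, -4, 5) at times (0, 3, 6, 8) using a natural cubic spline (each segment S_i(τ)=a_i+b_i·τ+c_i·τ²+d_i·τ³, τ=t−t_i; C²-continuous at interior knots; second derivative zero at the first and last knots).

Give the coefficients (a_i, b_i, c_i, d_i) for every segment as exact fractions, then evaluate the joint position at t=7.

  seg 0: a=-1 b=93/74 c=0 d=-205/1998
  seg 1: a=0 b=-56/37 c=-205/222 d=655/1998
  seg 2: a=-4 b=133/74 c=75/37 d=-25/74
S(7) = -19/37

Δ: Δ0=1/3, Δ1=-4/3, Δ2=9/2
row 1: diag=12, rhs=-10; c'=1/4, d'=-5/6
row 2: denom=10−3·1/4=37/4; d'=(35−3·-5/6)/(37/4)=150/37
back: M2=150/37
back: M1=-5/6−1/4·150/37=-205/111
M: M0=0, M1=-205/111, M2=150/37, M3=0
seg 0: a=-1, c=M0/2=0, d=(M1−M0)/(6·3)=-205/1998, b=Δ0−h0·(2M0+M1)/6=93/74
seg 1: a=0, c=M1/2=-205/222, d=(M2−M1)/(6·3)=655/1998, b=Δ1−h1·(2M1+M2)/6=-56/37
seg 2: a=-4, c=M2/2=75/37, d=(M3−M2)/(6·2)=-25/74, b=Δ2−h2·(2M2+M3)/6=133/74
t_q=7 → seg 2, τ=1; S=-4+133/74·τ+75/37·τ²+-25/74·τ³=-19/37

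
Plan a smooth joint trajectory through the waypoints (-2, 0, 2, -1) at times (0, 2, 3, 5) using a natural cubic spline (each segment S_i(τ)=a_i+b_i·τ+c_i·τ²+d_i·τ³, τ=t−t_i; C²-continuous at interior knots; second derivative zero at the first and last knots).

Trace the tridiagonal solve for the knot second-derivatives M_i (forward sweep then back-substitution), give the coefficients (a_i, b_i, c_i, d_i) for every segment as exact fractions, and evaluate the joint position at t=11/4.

Δ: Δ0=1, Δ1=2, Δ2=-3/2
row 1: diag=6, rhs=6; c'=1/6, d'=1
row 2: denom=6−1·1/6=35/6; d'=(-21−1·1)/(35/6)=-132/35
back: M2=-132/35
back: M1=1−1/6·-132/35=57/35
M: M0=0, M1=57/35, M2=-132/35, M3=0
seg 0: a=-2, c=M0/2=0, d=(M1−M0)/(6·2)=19/140, b=Δ0−h0·(2M0+M1)/6=16/35
seg 1: a=0, c=M1/2=57/70, d=(M2−M1)/(6·1)=-9/10, b=Δ1−h1·(2M1+M2)/6=73/35
seg 2: a=2, c=M2/2=-66/35, d=(M3−M2)/(6·2)=11/35, b=Δ2−h2·(2M2+M3)/6=71/70
t_q=11/4 → seg 1, τ=3/4; S=0+73/35·τ+57/70·τ²+-9/10·τ³=7359/4480

  seg 0: a=-2 b=16/35 c=0 d=19/140
  seg 1: a=0 b=73/35 c=57/70 d=-9/10
  seg 2: a=2 b=71/70 c=-66/35 d=11/35
S(11/4) = 7359/4480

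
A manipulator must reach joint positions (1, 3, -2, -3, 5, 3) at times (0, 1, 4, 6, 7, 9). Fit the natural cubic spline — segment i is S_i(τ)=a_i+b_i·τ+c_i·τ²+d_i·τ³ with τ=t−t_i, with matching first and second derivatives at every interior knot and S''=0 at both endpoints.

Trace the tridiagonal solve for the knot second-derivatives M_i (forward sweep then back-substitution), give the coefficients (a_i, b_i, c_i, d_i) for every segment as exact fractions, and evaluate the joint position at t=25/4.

Δ: Δ0=2, Δ1=-5/3, Δ2=-1/2, Δ3=8, Δ4=-1
row 1: diag=8, rhs=-22; c'=3/8, d'=-11/4
row 2: denom=10−3·3/8=71/8; d'=(7−3·-11/4)/(71/8)=122/71
row 3: denom=6−2·16/71=394/71; d'=(51−2·122/71)/(394/71)=3377/394
row 4: denom=6−1·71/394=2293/394; d'=(-54−1·3377/394)/(2293/394)=-24653/2293
back: M4=-24653/2293
back: M3=3377/394−71/394·-24653/2293=24096/2293
back: M2=122/71−16/71·24096/2293=-1490/2293
back: M1=-11/4−3/8·-1490/2293=-5747/2293
M: M0=0, M1=-5747/2293, M2=-1490/2293, M3=24096/2293, M4=-24653/2293, M5=0
seg 0: a=1, c=M0/2=0, d=(M1−M0)/(6·1)=-5747/13758, b=Δ0−h0·(2M0+M1)/6=33263/13758
seg 1: a=3, c=M1/2=-5747/4586, d=(M2−M1)/(6·3)=473/4586, b=Δ1−h1·(2M1+M2)/6=8011/6879
seg 2: a=-2, c=M2/2=-745/2293, d=(M3−M2)/(6·2)=12793/13758, b=Δ2−h2·(2M2+M3)/6=-49111/13758
seg 3: a=-3, c=M3/2=12048/2293, d=(M4−M3)/(6·1)=-48749/13758, b=Δ3−h3·(2M3+M4)/6=86525/13758
seg 4: a=5, c=M4/2=-24653/4586, d=(M5−M4)/(6·2)=24653/27516, b=Δ4−h4·(2M4+M5)/6=42427/6879
t_q=25/4 → seg 3, τ=1/4; S=-3+86525/13758·τ+12048/2293·τ²+-48749/13758·τ³=-338911/293504

  seg 0: a=1 b=33263/13758 c=0 d=-5747/13758
  seg 1: a=3 b=8011/6879 c=-5747/4586 d=473/4586
  seg 2: a=-2 b=-49111/13758 c=-745/2293 d=12793/13758
  seg 3: a=-3 b=86525/13758 c=12048/2293 d=-48749/13758
  seg 4: a=5 b=42427/6879 c=-24653/4586 d=24653/27516
S(25/4) = -338911/293504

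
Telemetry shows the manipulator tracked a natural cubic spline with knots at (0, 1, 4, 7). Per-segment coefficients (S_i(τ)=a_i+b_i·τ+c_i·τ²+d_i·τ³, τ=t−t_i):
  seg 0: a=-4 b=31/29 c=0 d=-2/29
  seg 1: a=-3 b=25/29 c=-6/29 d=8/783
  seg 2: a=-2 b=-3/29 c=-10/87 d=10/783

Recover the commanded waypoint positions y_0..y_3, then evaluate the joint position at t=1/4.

y_0 = S_0(0) = a_0 = -4
y_1 = S_1(0) = a_1 = -3
y_2 = S_2(0) = a_2 = -2
y_3 = S_2(3) = -3
t_q=1/4 is in segment 0 (τ=1/4); S_0(τ)=-3465/928

y_0=-4 y_1=-3 y_2=-2 y_3=-3
S(1/4) = -3465/928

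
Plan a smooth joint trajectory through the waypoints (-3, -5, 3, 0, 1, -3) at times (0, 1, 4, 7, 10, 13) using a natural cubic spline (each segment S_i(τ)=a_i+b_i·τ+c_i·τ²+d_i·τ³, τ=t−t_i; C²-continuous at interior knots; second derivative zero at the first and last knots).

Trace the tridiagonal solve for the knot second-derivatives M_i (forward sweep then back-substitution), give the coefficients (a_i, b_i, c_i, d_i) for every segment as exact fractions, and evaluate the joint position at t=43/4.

  seg 0: a=-3 b=-3388/1209 c=0 d=970/1209
  seg 1: a=-5 b=-478/1209 c=970/403 d=-1676/3627
  seg 2: a=3 b=146/93 c=-706/403 d=3247/10881
  seg 3: a=0 b=-1069/1209 c=1129/1209 d=-1915/10881
  seg 4: a=1 b=-40/1209 c=-262/403 d=262/3627
S(43/4) = 8253/12896

Δ: Δ0=-2, Δ1=8/3, Δ2=-1, Δ3=1/3, Δ4=-4/3
row 1: diag=8, rhs=28; c'=3/8, d'=7/2
row 2: denom=12−3·3/8=87/8; d'=(-22−3·7/2)/(87/8)=-260/87
row 3: denom=12−3·8/29=324/29; d'=(8−3·-260/87)/(324/29)=41/27
row 4: denom=12−3·29/108=403/36; d'=(-10−3·41/27)/(403/36)=-524/403
back: M4=-524/403
back: M3=41/27−29/108·-524/403=2258/1209
back: M2=-260/87−8/29·2258/1209=-1412/403
back: M1=7/2−3/8·-1412/403=1940/403
M: M0=0, M1=1940/403, M2=-1412/403, M3=2258/1209, M4=-524/403, M5=0
seg 0: a=-3, c=M0/2=0, d=(M1−M0)/(6·1)=970/1209, b=Δ0−h0·(2M0+M1)/6=-3388/1209
seg 1: a=-5, c=M1/2=970/403, d=(M2−M1)/(6·3)=-1676/3627, b=Δ1−h1·(2M1+M2)/6=-478/1209
seg 2: a=3, c=M2/2=-706/403, d=(M3−M2)/(6·3)=3247/10881, b=Δ2−h2·(2M2+M3)/6=146/93
seg 3: a=0, c=M3/2=1129/1209, d=(M4−M3)/(6·3)=-1915/10881, b=Δ3−h3·(2M3+M4)/6=-1069/1209
seg 4: a=1, c=M4/2=-262/403, d=(M5−M4)/(6·3)=262/3627, b=Δ4−h4·(2M4+M5)/6=-40/1209
t_q=43/4 → seg 4, τ=3/4; S=1+-40/1209·τ+-262/403·τ²+262/3627·τ³=8253/12896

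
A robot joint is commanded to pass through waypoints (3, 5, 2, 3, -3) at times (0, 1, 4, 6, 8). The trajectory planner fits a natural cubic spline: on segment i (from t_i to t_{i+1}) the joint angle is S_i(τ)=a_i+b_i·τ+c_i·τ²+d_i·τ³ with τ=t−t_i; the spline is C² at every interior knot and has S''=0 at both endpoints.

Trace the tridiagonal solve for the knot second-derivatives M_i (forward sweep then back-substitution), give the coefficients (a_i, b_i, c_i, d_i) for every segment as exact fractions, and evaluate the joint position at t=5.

  seg 0: a=3 b=1357/536 c=0 d=-285/536
  seg 1: a=5 b=251/268 c=-855/536 d=509/1608
  seg 2: a=2 b=-47/536 c=84/67 d=-1029/2144
  seg 3: a=3 b=-223/268 c=-1743/1072 d=581/2144
S(5) = 5759/2144

Δ: Δ0=2, Δ1=-1, Δ2=1/2, Δ3=-3
row 1: diag=8, rhs=-18; c'=3/8, d'=-9/4
row 2: denom=10−3·3/8=71/8; d'=(9−3·-9/4)/(71/8)=126/71
row 3: denom=8−2·16/71=536/71; d'=(-21−2·126/71)/(536/71)=-1743/536
back: M3=-1743/536
back: M2=126/71−16/71·-1743/536=168/67
back: M1=-9/4−3/8·168/67=-855/268
M: M0=0, M1=-855/268, M2=168/67, M3=-1743/536, M4=0
seg 0: a=3, c=M0/2=0, d=(M1−M0)/(6·1)=-285/536, b=Δ0−h0·(2M0+M1)/6=1357/536
seg 1: a=5, c=M1/2=-855/536, d=(M2−M1)/(6·3)=509/1608, b=Δ1−h1·(2M1+M2)/6=251/268
seg 2: a=2, c=M2/2=84/67, d=(M3−M2)/(6·2)=-1029/2144, b=Δ2−h2·(2M2+M3)/6=-47/536
seg 3: a=3, c=M3/2=-1743/1072, d=(M4−M3)/(6·2)=581/2144, b=Δ3−h3·(2M3+M4)/6=-223/268
t_q=5 → seg 2, τ=1; S=2+-47/536·τ+84/67·τ²+-1029/2144·τ³=5759/2144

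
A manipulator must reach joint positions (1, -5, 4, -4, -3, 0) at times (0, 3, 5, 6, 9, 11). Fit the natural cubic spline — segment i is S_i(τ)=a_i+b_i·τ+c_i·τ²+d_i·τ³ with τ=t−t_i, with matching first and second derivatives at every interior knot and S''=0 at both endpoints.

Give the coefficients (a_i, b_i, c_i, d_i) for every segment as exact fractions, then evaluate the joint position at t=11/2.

  seg 0: a=1 b=-5417/969 c=0 d=3479/8721
  seg 1: a=-5 b=5020/969 c=3479/969 d=-15235/7752
  seg 2: a=4 b=-2611/646 c=-31789/3876 d=16447/3876
  seg 3: a=-4 b=-1759/228 c=4388/969 d=-21461/34884
  seg 4: a=-3 b=5513/1938 c=-1303/1292 d=1303/7752
S(11/2) = 14237/31008

Δ: Δ0=-2, Δ1=9/2, Δ2=-8, Δ3=1/3, Δ4=3/2
row 1: diag=10, rhs=39; c'=1/5, d'=39/10
row 2: denom=6−2·1/5=28/5; d'=(-75−2·39/10)/(28/5)=-207/14
row 3: denom=8−1·5/28=219/28; d'=(50−1·-207/14)/(219/28)=1814/219
row 4: denom=10−3·28/73=646/73; d'=(7−3·1814/219)/(646/73)=-1303/646
back: M4=-1303/646
back: M3=1814/219−28/73·-1303/646=8776/969
back: M2=-207/14−5/28·8776/969=-31789/1938
back: M1=39/10−1/5·-31789/1938=6958/969
M: M0=0, M1=6958/969, M2=-31789/1938, M3=8776/969, M4=-1303/646, M5=0
seg 0: a=1, c=M0/2=0, d=(M1−M0)/(6·3)=3479/8721, b=Δ0−h0·(2M0+M1)/6=-5417/969
seg 1: a=-5, c=M1/2=3479/969, d=(M2−M1)/(6·2)=-15235/7752, b=Δ1−h1·(2M1+M2)/6=5020/969
seg 2: a=4, c=M2/2=-31789/3876, d=(M3−M2)/(6·1)=16447/3876, b=Δ2−h2·(2M2+M3)/6=-2611/646
seg 3: a=-4, c=M3/2=4388/969, d=(M4−M3)/(6·3)=-21461/34884, b=Δ3−h3·(2M3+M4)/6=-1759/228
seg 4: a=-3, c=M4/2=-1303/1292, d=(M5−M4)/(6·2)=1303/7752, b=Δ4−h4·(2M4+M5)/6=5513/1938
t_q=11/2 → seg 2, τ=1/2; S=4+-2611/646·τ+-31789/3876·τ²+16447/3876·τ³=14237/31008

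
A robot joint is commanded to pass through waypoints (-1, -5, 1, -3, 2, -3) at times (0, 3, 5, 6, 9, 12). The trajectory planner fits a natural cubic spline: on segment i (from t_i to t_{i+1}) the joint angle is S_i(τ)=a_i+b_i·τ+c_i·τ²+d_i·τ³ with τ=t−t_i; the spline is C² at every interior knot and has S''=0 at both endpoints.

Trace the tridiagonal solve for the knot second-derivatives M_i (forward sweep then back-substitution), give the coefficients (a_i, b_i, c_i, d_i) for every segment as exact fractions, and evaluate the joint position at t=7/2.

Δ: Δ0=-4/3, Δ1=3, Δ2=-4, Δ3=5/3, Δ4=-5/3
row 1: diag=10, rhs=26; c'=1/5, d'=13/5
row 2: denom=6−2·1/5=28/5; d'=(-42−2·13/5)/(28/5)=-59/7
row 3: denom=8−1·5/28=219/28; d'=(34−1·-59/7)/(219/28)=396/73
row 4: denom=12−3·28/73=792/73; d'=(-20−3·396/73)/(792/73)=-331/99
back: M4=-331/99
back: M3=396/73−28/73·-331/99=664/99
back: M2=-59/7−5/28·664/99=-953/99
back: M1=13/5−1/5·-953/99=448/99
M: M0=0, M1=448/99, M2=-953/99, M3=664/99, M4=-331/99, M5=0
seg 0: a=-1, c=M0/2=0, d=(M1−M0)/(6·3)=224/891, b=Δ0−h0·(2M0+M1)/6=-356/99
seg 1: a=-5, c=M1/2=224/99, d=(M2−M1)/(6·2)=-467/396, b=Δ1−h1·(2M1+M2)/6=316/99
seg 2: a=1, c=M2/2=-953/198, d=(M3−M2)/(6·1)=49/18, b=Δ2−h2·(2M2+M3)/6=-21/11
seg 3: a=-3, c=M3/2=332/99, d=(M4−M3)/(6·3)=-995/1782, b=Δ3−h3·(2M3+M4)/6=-667/198
seg 4: a=2, c=M4/2=-331/198, d=(M5−M4)/(6·3)=331/1782, b=Δ4−h4·(2M4+M5)/6=166/99
t_q=7/2 → seg 1, τ=1/2; S=-5+316/99·τ+224/99·τ²+-467/396·τ³=-1051/352

  seg 0: a=-1 b=-356/99 c=0 d=224/891
  seg 1: a=-5 b=316/99 c=224/99 d=-467/396
  seg 2: a=1 b=-21/11 c=-953/198 d=49/18
  seg 3: a=-3 b=-667/198 c=332/99 d=-995/1782
  seg 4: a=2 b=166/99 c=-331/198 d=331/1782
S(7/2) = -1051/352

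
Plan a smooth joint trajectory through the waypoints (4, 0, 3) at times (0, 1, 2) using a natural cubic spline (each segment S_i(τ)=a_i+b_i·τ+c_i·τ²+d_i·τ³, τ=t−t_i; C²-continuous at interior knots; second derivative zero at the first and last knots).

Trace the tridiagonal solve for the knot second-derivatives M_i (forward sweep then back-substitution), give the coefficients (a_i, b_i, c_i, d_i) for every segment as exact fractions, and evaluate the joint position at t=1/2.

  seg 0: a=4 b=-23/4 c=0 d=7/4
  seg 1: a=0 b=-1/2 c=21/4 d=-7/4
S(1/2) = 43/32

Δ: Δ0=-4, Δ1=3
row 1: diag=4, rhs=42; c'=1/4, d'=21/2
back: M1=21/2
M: M0=0, M1=21/2, M2=0
seg 0: a=4, c=M0/2=0, d=(M1−M0)/(6·1)=7/4, b=Δ0−h0·(2M0+M1)/6=-23/4
seg 1: a=0, c=M1/2=21/4, d=(M2−M1)/(6·1)=-7/4, b=Δ1−h1·(2M1+M2)/6=-1/2
t_q=1/2 → seg 0, τ=1/2; S=4+-23/4·τ+0·τ²+7/4·τ³=43/32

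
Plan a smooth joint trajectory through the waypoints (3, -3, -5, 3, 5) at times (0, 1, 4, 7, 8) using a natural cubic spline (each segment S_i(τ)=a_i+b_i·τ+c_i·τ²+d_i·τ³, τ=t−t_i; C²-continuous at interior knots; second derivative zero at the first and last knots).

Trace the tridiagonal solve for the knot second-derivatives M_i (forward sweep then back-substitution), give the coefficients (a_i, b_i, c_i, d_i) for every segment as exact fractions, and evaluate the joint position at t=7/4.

  seg 0: a=3 b=-687/104 c=0 d=63/104
  seg 1: a=-3 b=-249/52 c=189/104 d=-415/2808
  seg 2: a=-5 b=17/8 c=19/39 d=-287/2808
  seg 3: a=3 b=119/52 c=-45/104 d=15/104
S(7/4) = -37483/6656

Δ: Δ0=-6, Δ1=-2/3, Δ2=8/3, Δ3=2
row 1: diag=8, rhs=32; c'=3/8, d'=4
row 2: denom=12−3·3/8=87/8; d'=(20−3·4)/(87/8)=64/87
row 3: denom=8−3·8/29=208/29; d'=(-4−3·64/87)/(208/29)=-45/52
back: M3=-45/52
back: M2=64/87−8/29·-45/52=38/39
back: M1=4−3/8·38/39=189/52
M: M0=0, M1=189/52, M2=38/39, M3=-45/52, M4=0
seg 0: a=3, c=M0/2=0, d=(M1−M0)/(6·1)=63/104, b=Δ0−h0·(2M0+M1)/6=-687/104
seg 1: a=-3, c=M1/2=189/104, d=(M2−M1)/(6·3)=-415/2808, b=Δ1−h1·(2M1+M2)/6=-249/52
seg 2: a=-5, c=M2/2=19/39, d=(M3−M2)/(6·3)=-287/2808, b=Δ2−h2·(2M2+M3)/6=17/8
seg 3: a=3, c=M3/2=-45/104, d=(M4−M3)/(6·1)=15/104, b=Δ3−h3·(2M3+M4)/6=119/52
t_q=7/4 → seg 1, τ=3/4; S=-3+-249/52·τ+189/104·τ²+-415/2808·τ³=-37483/6656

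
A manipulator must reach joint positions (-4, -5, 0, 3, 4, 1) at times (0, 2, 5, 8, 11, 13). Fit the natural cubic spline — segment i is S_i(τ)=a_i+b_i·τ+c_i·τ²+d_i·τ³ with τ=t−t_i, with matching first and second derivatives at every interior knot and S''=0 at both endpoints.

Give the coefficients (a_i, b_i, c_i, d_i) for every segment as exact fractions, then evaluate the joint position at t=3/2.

  seg 0: a=-4 b=-853/846 c=0 d=215/1692
  seg 1: a=-5 b=437/846 c=215/282 d=-481/3807
  seg 2: a=0 b=1421/846 c=-317/846 d=4/81
  seg 3: a=3 b=647/846 c=59/846 d=-271/3807
  seg 4: a=4 b=-625/846 c=-161/282 d=161/1692
S(3/2) = -22937/4512

Δ: Δ0=-1/2, Δ1=5/3, Δ2=1, Δ3=1/3, Δ4=-3/2
row 1: diag=10, rhs=13; c'=3/10, d'=13/10
row 2: denom=12−3·3/10=111/10; d'=(-4−3·13/10)/(111/10)=-79/111
row 3: denom=12−3·10/37=414/37; d'=(-4−3·-79/111)/(414/37)=-1/6
row 4: denom=10−3·37/138=423/46; d'=(-11−3·-1/6)/(423/46)=-161/141
back: M4=-161/141
back: M3=-1/6−37/138·-161/141=59/423
back: M2=-79/111−10/37·59/423=-317/423
back: M1=13/10−3/10·-317/423=215/141
M: M0=0, M1=215/141, M2=-317/423, M3=59/423, M4=-161/141, M5=0
seg 0: a=-4, c=M0/2=0, d=(M1−M0)/(6·2)=215/1692, b=Δ0−h0·(2M0+M1)/6=-853/846
seg 1: a=-5, c=M1/2=215/282, d=(M2−M1)/(6·3)=-481/3807, b=Δ1−h1·(2M1+M2)/6=437/846
seg 2: a=0, c=M2/2=-317/846, d=(M3−M2)/(6·3)=4/81, b=Δ2−h2·(2M2+M3)/6=1421/846
seg 3: a=3, c=M3/2=59/846, d=(M4−M3)/(6·3)=-271/3807, b=Δ3−h3·(2M3+M4)/6=647/846
seg 4: a=4, c=M4/2=-161/282, d=(M5−M4)/(6·2)=161/1692, b=Δ4−h4·(2M4+M5)/6=-625/846
t_q=3/2 → seg 0, τ=3/2; S=-4+-853/846·τ+0·τ²+215/1692·τ³=-22937/4512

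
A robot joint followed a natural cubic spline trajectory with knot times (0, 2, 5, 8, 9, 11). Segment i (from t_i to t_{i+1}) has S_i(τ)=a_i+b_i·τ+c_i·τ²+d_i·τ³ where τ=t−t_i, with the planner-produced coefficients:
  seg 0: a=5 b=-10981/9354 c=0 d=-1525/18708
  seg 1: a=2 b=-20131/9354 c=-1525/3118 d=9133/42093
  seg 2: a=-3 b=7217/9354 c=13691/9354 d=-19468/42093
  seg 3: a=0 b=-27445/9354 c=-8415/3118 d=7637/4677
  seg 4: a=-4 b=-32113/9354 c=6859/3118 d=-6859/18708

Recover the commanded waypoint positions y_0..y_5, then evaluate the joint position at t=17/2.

y_0=5 y_1=2 y_2=-3 y_3=0 y_4=-4 y_5=-5
S(17/2) = -12083/6236

y_0 = S_0(0) = a_0 = 5
y_1 = S_1(0) = a_1 = 2
y_2 = S_2(0) = a_2 = -3
y_3 = S_3(0) = a_3 = 0
y_4 = S_4(0) = a_4 = -4
y_5 = S_4(2) = -5
t_q=17/2 is in segment 3 (τ=1/2); S_3(τ)=-12083/6236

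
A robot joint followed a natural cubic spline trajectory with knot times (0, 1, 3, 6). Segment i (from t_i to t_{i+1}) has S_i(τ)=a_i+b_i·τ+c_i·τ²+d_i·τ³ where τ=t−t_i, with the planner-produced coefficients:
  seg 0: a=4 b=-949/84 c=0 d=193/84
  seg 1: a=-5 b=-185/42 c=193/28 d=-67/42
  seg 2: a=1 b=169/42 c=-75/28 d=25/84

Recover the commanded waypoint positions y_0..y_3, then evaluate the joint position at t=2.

y_0=4 y_1=-5 y_2=1 y_3=-3
S(2) = -115/28

y_0 = S_0(0) = a_0 = 4
y_1 = S_1(0) = a_1 = -5
y_2 = S_2(0) = a_2 = 1
y_3 = S_2(3) = -3
t_q=2 is in segment 1 (τ=1); S_1(τ)=-115/28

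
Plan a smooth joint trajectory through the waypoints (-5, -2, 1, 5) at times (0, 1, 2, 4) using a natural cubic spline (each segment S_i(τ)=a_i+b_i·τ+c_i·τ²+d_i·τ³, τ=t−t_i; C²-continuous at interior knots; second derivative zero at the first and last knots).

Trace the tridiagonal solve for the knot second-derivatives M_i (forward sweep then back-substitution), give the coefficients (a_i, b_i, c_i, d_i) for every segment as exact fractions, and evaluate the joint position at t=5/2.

Δ: Δ0=3, Δ1=3, Δ2=2
row 1: diag=4, rhs=0; c'=1/4, d'=0
row 2: denom=6−1·1/4=23/4; d'=(-6−1·0)/(23/4)=-24/23
back: M2=-24/23
back: M1=0−1/4·-24/23=6/23
M: M0=0, M1=6/23, M2=-24/23, M3=0
seg 0: a=-5, c=M0/2=0, d=(M1−M0)/(6·1)=1/23, b=Δ0−h0·(2M0+M1)/6=68/23
seg 1: a=-2, c=M1/2=3/23, d=(M2−M1)/(6·1)=-5/23, b=Δ1−h1·(2M1+M2)/6=71/23
seg 2: a=1, c=M2/2=-12/23, d=(M3−M2)/(6·2)=2/23, b=Δ2−h2·(2M2+M3)/6=62/23
t_q=5/2 → seg 2, τ=1/2; S=1+62/23·τ+-12/23·τ²+2/23·τ³=205/92

  seg 0: a=-5 b=68/23 c=0 d=1/23
  seg 1: a=-2 b=71/23 c=3/23 d=-5/23
  seg 2: a=1 b=62/23 c=-12/23 d=2/23
S(5/2) = 205/92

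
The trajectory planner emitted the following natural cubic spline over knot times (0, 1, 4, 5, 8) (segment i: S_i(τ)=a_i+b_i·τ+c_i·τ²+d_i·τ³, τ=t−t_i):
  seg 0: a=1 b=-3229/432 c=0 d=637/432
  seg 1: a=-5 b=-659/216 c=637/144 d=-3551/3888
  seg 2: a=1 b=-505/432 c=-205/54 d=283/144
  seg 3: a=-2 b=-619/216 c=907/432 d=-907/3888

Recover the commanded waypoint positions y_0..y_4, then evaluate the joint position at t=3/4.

y_0 = S_0(0) = a_0 = 1
y_1 = S_1(0) = a_1 = -5
y_2 = S_2(0) = a_2 = 1
y_3 = S_3(0) = a_3 = -2
y_4 = S_3(3) = 2
t_q=3/4 is in segment 0 (τ=3/4); S_0(τ)=-36715/9216

y_0=1 y_1=-5 y_2=1 y_3=-2 y_4=2
S(3/4) = -36715/9216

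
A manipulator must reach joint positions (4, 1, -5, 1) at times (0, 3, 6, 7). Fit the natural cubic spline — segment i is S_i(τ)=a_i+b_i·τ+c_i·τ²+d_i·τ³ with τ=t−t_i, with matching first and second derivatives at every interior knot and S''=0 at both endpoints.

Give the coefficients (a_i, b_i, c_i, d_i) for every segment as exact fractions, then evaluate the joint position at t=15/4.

  seg 0: a=4 b=3/29 c=0 d=-32/261
  seg 1: a=1 b=-93/29 c=-32/29 d=131/261
  seg 2: a=-5 b=108/29 c=99/29 d=-33/29
S(15/4) = -3367/1856

Δ: Δ0=-1, Δ1=-2, Δ2=6
row 1: diag=12, rhs=-6; c'=1/4, d'=-1/2
row 2: denom=8−3·1/4=29/4; d'=(48−3·-1/2)/(29/4)=198/29
back: M2=198/29
back: M1=-1/2−1/4·198/29=-64/29
M: M0=0, M1=-64/29, M2=198/29, M3=0
seg 0: a=4, c=M0/2=0, d=(M1−M0)/(6·3)=-32/261, b=Δ0−h0·(2M0+M1)/6=3/29
seg 1: a=1, c=M1/2=-32/29, d=(M2−M1)/(6·3)=131/261, b=Δ1−h1·(2M1+M2)/6=-93/29
seg 2: a=-5, c=M2/2=99/29, d=(M3−M2)/(6·1)=-33/29, b=Δ2−h2·(2M2+M3)/6=108/29
t_q=15/4 → seg 1, τ=3/4; S=1+-93/29·τ+-32/29·τ²+131/261·τ³=-3367/1856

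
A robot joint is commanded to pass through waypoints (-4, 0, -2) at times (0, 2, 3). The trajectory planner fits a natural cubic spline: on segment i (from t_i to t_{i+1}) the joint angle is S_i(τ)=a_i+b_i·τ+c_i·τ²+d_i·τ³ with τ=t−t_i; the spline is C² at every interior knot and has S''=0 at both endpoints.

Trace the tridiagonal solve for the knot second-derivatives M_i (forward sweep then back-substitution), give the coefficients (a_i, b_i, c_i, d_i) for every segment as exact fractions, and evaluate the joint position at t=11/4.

  seg 0: a=-4 b=10/3 c=0 d=-1/3
  seg 1: a=0 b=-2/3 c=-2 d=2/3
S(11/4) = -43/32

Δ: Δ0=2, Δ1=-2
row 1: diag=6, rhs=-24; c'=1/6, d'=-4
back: M1=-4
M: M0=0, M1=-4, M2=0
seg 0: a=-4, c=M0/2=0, d=(M1−M0)/(6·2)=-1/3, b=Δ0−h0·(2M0+M1)/6=10/3
seg 1: a=0, c=M1/2=-2, d=(M2−M1)/(6·1)=2/3, b=Δ1−h1·(2M1+M2)/6=-2/3
t_q=11/4 → seg 1, τ=3/4; S=0+-2/3·τ+-2·τ²+2/3·τ³=-43/32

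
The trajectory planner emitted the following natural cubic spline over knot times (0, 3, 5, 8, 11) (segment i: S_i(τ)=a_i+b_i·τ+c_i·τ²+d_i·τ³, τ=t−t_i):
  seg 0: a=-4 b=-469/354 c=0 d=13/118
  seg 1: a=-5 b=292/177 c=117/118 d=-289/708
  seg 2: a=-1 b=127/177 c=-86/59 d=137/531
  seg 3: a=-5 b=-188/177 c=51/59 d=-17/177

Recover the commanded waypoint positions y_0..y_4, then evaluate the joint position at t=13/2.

y_0=-4 y_1=-5 y_2=-1 y_3=-5 y_4=-3
S(13/2) = -1101/472

y_0 = S_0(0) = a_0 = -4
y_1 = S_1(0) = a_1 = -5
y_2 = S_2(0) = a_2 = -1
y_3 = S_3(0) = a_3 = -5
y_4 = S_3(3) = -3
t_q=13/2 is in segment 2 (τ=3/2); S_2(τ)=-1101/472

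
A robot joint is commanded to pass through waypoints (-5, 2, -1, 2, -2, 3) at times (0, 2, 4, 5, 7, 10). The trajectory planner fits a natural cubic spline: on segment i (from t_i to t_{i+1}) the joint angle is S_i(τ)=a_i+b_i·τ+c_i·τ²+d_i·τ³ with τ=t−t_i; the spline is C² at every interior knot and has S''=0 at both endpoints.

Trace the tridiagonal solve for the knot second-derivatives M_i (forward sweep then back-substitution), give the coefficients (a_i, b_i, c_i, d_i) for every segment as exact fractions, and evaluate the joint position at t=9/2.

Δ: Δ0=7/2, Δ1=-3/2, Δ2=3, Δ3=-2, Δ4=5/3
row 1: diag=8, rhs=-30; c'=1/4, d'=-15/4
row 2: denom=6−2·1/4=11/2; d'=(27−2·-15/4)/(11/2)=69/11
row 3: denom=6−1·2/11=64/11; d'=(-30−1·69/11)/(64/11)=-399/64
row 4: denom=10−2·11/32=149/16; d'=(22−2·-399/64)/(149/16)=1103/298
back: M4=1103/298
back: M3=-399/64−11/32·1103/298=-2237/298
back: M2=69/11−2/11·-2237/298=1138/149
back: M1=-15/4−1/4·1138/149=-3373/596
M: M0=0, M1=-3373/596, M2=1138/149, M3=-2237/298, M4=1103/298, M5=0
seg 0: a=-5, c=M0/2=0, d=(M1−M0)/(6·2)=-3373/7152, b=Δ0−h0·(2M0+M1)/6=9631/1788
seg 1: a=2, c=M1/2=-3373/1192, d=(M2−M1)/(6·2)=7925/7152, b=Δ1−h1·(2M1+M2)/6=-122/447
seg 2: a=-1, c=M2/2=569/149, d=(M3−M2)/(6·1)=-4513/1788, b=Δ2−h2·(2M2+M3)/6=3049/1788
seg 3: a=2, c=M3/2=-2237/596, d=(M4−M3)/(6·2)=835/894, b=Δ3−h3·(2M3+M4)/6=1583/894
seg 4: a=-2, c=M4/2=1103/596, d=(M5−M4)/(6·3)=-1103/5364, b=Δ4−h4·(2M4+M5)/6=-1819/894
t_q=9/2 → seg 2, τ=1/2; S=-1+3049/1788·τ+569/149·τ²+-4513/1788·τ³=2345/4768

  seg 0: a=-5 b=9631/1788 c=0 d=-3373/7152
  seg 1: a=2 b=-122/447 c=-3373/1192 d=7925/7152
  seg 2: a=-1 b=3049/1788 c=569/149 d=-4513/1788
  seg 3: a=2 b=1583/894 c=-2237/596 d=835/894
  seg 4: a=-2 b=-1819/894 c=1103/596 d=-1103/5364
S(9/2) = 2345/4768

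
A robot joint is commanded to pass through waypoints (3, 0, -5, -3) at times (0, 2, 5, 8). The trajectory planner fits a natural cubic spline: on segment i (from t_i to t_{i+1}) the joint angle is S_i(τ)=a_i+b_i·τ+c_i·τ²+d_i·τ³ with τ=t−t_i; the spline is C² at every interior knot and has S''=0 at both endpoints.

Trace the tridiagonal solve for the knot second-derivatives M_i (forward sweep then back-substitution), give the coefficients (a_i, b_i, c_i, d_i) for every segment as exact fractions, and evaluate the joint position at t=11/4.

Δ: Δ0=-3/2, Δ1=-5/3, Δ2=2/3
row 1: diag=10, rhs=-1; c'=3/10, d'=-1/10
row 2: denom=12−3·3/10=111/10; d'=(14−3·-1/10)/(111/10)=143/111
back: M2=143/111
back: M1=-1/10−3/10·143/111=-18/37
M: M0=0, M1=-18/37, M2=143/111, M3=0
seg 0: a=3, c=M0/2=0, d=(M1−M0)/(6·2)=-3/74, b=Δ0−h0·(2M0+M1)/6=-99/74
seg 1: a=0, c=M1/2=-9/37, d=(M2−M1)/(6·3)=197/1998, b=Δ1−h1·(2M1+M2)/6=-135/74
seg 2: a=-5, c=M2/2=143/222, d=(M3−M2)/(6·3)=-143/1998, b=Δ2−h2·(2M2+M3)/6=-23/37
t_q=11/4 → seg 1, τ=3/4; S=0+-135/74·τ+-9/37·τ²+197/1998·τ³=-6931/4736

  seg 0: a=3 b=-99/74 c=0 d=-3/74
  seg 1: a=0 b=-135/74 c=-9/37 d=197/1998
  seg 2: a=-5 b=-23/37 c=143/222 d=-143/1998
S(11/4) = -6931/4736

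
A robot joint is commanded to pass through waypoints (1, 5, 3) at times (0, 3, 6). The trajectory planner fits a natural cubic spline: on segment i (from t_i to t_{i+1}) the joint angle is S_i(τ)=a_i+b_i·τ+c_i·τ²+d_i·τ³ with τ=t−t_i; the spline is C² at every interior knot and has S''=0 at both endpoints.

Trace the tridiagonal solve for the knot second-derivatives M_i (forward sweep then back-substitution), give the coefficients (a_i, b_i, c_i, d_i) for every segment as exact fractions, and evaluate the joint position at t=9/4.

  seg 0: a=1 b=11/6 c=0 d=-1/18
  seg 1: a=5 b=1/3 c=-1/2 d=1/18
S(9/4) = 575/128

Δ: Δ0=4/3, Δ1=-2/3
row 1: diag=12, rhs=-12; c'=1/4, d'=-1
back: M1=-1
M: M0=0, M1=-1, M2=0
seg 0: a=1, c=M0/2=0, d=(M1−M0)/(6·3)=-1/18, b=Δ0−h0·(2M0+M1)/6=11/6
seg 1: a=5, c=M1/2=-1/2, d=(M2−M1)/(6·3)=1/18, b=Δ1−h1·(2M1+M2)/6=1/3
t_q=9/4 → seg 0, τ=9/4; S=1+11/6·τ+0·τ²+-1/18·τ³=575/128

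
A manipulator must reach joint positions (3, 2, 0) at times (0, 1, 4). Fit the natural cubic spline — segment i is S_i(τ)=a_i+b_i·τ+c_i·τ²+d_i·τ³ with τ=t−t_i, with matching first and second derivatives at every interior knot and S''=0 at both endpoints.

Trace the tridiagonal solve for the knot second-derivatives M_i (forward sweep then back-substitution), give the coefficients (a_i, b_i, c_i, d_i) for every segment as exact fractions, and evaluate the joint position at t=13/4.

  seg 0: a=3 b=-25/24 c=0 d=1/24
  seg 1: a=2 b=-11/12 c=1/8 d=-1/72
S(13/4) = 211/512

Δ: Δ0=-1, Δ1=-2/3
row 1: diag=8, rhs=2; c'=3/8, d'=1/4
back: M1=1/4
M: M0=0, M1=1/4, M2=0
seg 0: a=3, c=M0/2=0, d=(M1−M0)/(6·1)=1/24, b=Δ0−h0·(2M0+M1)/6=-25/24
seg 1: a=2, c=M1/2=1/8, d=(M2−M1)/(6·3)=-1/72, b=Δ1−h1·(2M1+M2)/6=-11/12
t_q=13/4 → seg 1, τ=9/4; S=2+-11/12·τ+1/8·τ²+-1/72·τ³=211/512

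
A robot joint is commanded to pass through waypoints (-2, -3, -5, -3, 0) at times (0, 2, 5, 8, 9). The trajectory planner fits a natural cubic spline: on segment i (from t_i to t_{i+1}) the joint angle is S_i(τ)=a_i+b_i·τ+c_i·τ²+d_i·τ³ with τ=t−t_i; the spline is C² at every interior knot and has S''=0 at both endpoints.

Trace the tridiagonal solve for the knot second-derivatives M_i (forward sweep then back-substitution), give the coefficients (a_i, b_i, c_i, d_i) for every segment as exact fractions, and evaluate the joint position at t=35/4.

Δ: Δ0=-1/2, Δ1=-2/3, Δ2=2/3, Δ3=3
row 1: diag=10, rhs=-1; c'=3/10, d'=-1/10
row 2: denom=12−3·3/10=111/10; d'=(8−3·-1/10)/(111/10)=83/111
row 3: denom=8−3·10/37=266/37; d'=(14−3·83/111)/(266/37)=435/266
back: M3=435/266
back: M2=83/111−10/37·435/266=122/399
back: M1=-1/10−3/10·122/399=-51/266
M: M0=0, M1=-51/266, M2=122/399, M3=435/266, M4=0
seg 0: a=-2, c=M0/2=0, d=(M1−M0)/(6·2)=-17/1064, b=Δ0−h0·(2M0+M1)/6=-58/133
seg 1: a=-3, c=M1/2=-51/532, d=(M2−M1)/(6·3)=397/14364, b=Δ1−h1·(2M1+M2)/6=-167/266
seg 2: a=-5, c=M2/2=61/399, d=(M3−M2)/(6·3)=1061/14364, b=Δ2−h2·(2M2+M3)/6=-243/532
seg 3: a=-3, c=M3/2=435/532, d=(M4−M3)/(6·1)=-145/532, b=Δ3−h3·(2M3+M4)/6=653/266
t_q=35/4 → seg 3, τ=3/4; S=-3+653/266·τ+435/532·τ²+-145/532·τ³=-27711/34048

  seg 0: a=-2 b=-58/133 c=0 d=-17/1064
  seg 1: a=-3 b=-167/266 c=-51/532 d=397/14364
  seg 2: a=-5 b=-243/532 c=61/399 d=1061/14364
  seg 3: a=-3 b=653/266 c=435/532 d=-145/532
S(35/4) = -27711/34048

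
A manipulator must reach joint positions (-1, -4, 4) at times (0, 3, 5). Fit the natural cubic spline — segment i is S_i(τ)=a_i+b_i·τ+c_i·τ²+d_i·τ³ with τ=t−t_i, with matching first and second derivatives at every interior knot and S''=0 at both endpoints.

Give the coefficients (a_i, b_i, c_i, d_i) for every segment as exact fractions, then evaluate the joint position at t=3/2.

  seg 0: a=-1 b=-5/2 c=0 d=1/6
  seg 1: a=-4 b=2 c=3/2 d=-1/4
S(3/2) = -67/16

Δ: Δ0=-1, Δ1=4
row 1: diag=10, rhs=30; c'=1/5, d'=3
back: M1=3
M: M0=0, M1=3, M2=0
seg 0: a=-1, c=M0/2=0, d=(M1−M0)/(6·3)=1/6, b=Δ0−h0·(2M0+M1)/6=-5/2
seg 1: a=-4, c=M1/2=3/2, d=(M2−M1)/(6·2)=-1/4, b=Δ1−h1·(2M1+M2)/6=2
t_q=3/2 → seg 0, τ=3/2; S=-1+-5/2·τ+0·τ²+1/6·τ³=-67/16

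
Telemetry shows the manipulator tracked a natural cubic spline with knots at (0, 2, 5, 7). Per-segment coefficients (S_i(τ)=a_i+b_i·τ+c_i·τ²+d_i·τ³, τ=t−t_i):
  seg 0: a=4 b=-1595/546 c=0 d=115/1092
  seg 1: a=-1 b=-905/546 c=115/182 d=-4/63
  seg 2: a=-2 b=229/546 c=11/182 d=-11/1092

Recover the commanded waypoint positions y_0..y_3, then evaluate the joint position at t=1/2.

y_0 = S_0(0) = a_0 = 4
y_1 = S_1(0) = a_1 = -1
y_2 = S_2(0) = a_2 = -2
y_3 = S_2(2) = -1
t_q=1/2 is in segment 0 (τ=1/2); S_0(τ)=7433/2912

y_0=4 y_1=-1 y_2=-2 y_3=-1
S(1/2) = 7433/2912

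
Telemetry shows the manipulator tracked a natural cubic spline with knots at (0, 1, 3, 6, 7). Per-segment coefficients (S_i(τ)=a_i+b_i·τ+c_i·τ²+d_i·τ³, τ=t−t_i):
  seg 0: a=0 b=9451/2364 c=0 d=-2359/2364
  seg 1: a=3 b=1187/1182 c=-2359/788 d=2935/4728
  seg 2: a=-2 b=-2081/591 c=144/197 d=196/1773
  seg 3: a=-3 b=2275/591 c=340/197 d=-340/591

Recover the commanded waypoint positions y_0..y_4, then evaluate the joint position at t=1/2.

y_0 = S_0(0) = a_0 = 0
y_1 = S_1(0) = a_1 = 3
y_2 = S_2(0) = a_2 = -2
y_3 = S_3(0) = a_3 = -3
y_4 = S_3(1) = 2
t_q=1/2 is in segment 0 (τ=1/2); S_0(τ)=11815/6304

y_0=0 y_1=3 y_2=-2 y_3=-3 y_4=2
S(1/2) = 11815/6304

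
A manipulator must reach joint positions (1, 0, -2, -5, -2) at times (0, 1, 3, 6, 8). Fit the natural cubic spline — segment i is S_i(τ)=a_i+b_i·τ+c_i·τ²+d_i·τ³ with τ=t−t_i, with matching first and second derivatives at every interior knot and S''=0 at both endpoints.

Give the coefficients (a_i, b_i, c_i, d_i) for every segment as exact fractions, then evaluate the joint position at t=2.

  seg 0: a=1 b=-521/506 c=0 d=15/506
  seg 1: a=0 b=-238/253 c=45/506 d=-15/253
  seg 2: a=-2 b=-328/253 c=-135/506 d=185/1518
  seg 3: a=-5 b=199/506 c=210/253 d=-35/253
S(2) = -461/506

Δ: Δ0=-1, Δ1=-1, Δ2=-1, Δ3=3/2
row 1: diag=6, rhs=0; c'=1/3, d'=0
row 2: denom=10−2·1/3=28/3; d'=(0−2·0)/(28/3)=0
row 3: denom=10−3·9/28=253/28; d'=(15−3·0)/(253/28)=420/253
back: M3=420/253
back: M2=0−9/28·420/253=-135/253
back: M1=0−1/3·-135/253=45/253
M: M0=0, M1=45/253, M2=-135/253, M3=420/253, M4=0
seg 0: a=1, c=M0/2=0, d=(M1−M0)/(6·1)=15/506, b=Δ0−h0·(2M0+M1)/6=-521/506
seg 1: a=0, c=M1/2=45/506, d=(M2−M1)/(6·2)=-15/253, b=Δ1−h1·(2M1+M2)/6=-238/253
seg 2: a=-2, c=M2/2=-135/506, d=(M3−M2)/(6·3)=185/1518, b=Δ2−h2·(2M2+M3)/6=-328/253
seg 3: a=-5, c=M3/2=210/253, d=(M4−M3)/(6·2)=-35/253, b=Δ3−h3·(2M3+M4)/6=199/506
t_q=2 → seg 1, τ=1; S=0+-238/253·τ+45/506·τ²+-15/253·τ³=-461/506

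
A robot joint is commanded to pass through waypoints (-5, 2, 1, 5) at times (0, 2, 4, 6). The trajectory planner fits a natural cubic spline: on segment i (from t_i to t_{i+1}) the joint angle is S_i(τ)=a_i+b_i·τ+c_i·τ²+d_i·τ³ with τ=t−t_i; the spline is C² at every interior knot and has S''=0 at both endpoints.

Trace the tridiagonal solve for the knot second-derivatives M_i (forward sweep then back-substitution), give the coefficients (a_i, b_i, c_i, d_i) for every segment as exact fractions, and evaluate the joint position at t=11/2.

Δ: Δ0=7/2, Δ1=-1/2, Δ2=2
row 1: diag=8, rhs=-24; c'=1/4, d'=-3
row 2: denom=8−2·1/4=15/2; d'=(15−2·-3)/(15/2)=14/5
back: M2=14/5
back: M1=-3−1/4·14/5=-37/10
M: M0=0, M1=-37/10, M2=14/5, M3=0
seg 0: a=-5, c=M0/2=0, d=(M1−M0)/(6·2)=-37/120, b=Δ0−h0·(2M0+M1)/6=71/15
seg 1: a=2, c=M1/2=-37/20, d=(M2−M1)/(6·2)=13/24, b=Δ1−h1·(2M1+M2)/6=31/30
seg 2: a=1, c=M2/2=7/5, d=(M3−M2)/(6·2)=-7/30, b=Δ2−h2·(2M2+M3)/6=2/15
t_q=11/2 → seg 2, τ=3/2; S=1+2/15·τ+7/5·τ²+-7/30·τ³=57/16

  seg 0: a=-5 b=71/15 c=0 d=-37/120
  seg 1: a=2 b=31/30 c=-37/20 d=13/24
  seg 2: a=1 b=2/15 c=7/5 d=-7/30
S(11/2) = 57/16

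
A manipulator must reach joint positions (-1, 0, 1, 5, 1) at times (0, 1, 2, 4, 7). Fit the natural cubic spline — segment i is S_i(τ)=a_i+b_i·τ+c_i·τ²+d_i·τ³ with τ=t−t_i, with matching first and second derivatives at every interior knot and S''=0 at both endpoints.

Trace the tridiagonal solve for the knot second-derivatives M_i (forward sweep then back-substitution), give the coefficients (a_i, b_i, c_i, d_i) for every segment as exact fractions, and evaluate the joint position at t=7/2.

Δ: Δ0=1, Δ1=1, Δ2=2, Δ3=-4/3
row 1: diag=4, rhs=0; c'=1/4, d'=0
row 2: denom=6−1·1/4=23/4; d'=(6−1·0)/(23/4)=24/23
row 3: denom=10−2·8/23=214/23; d'=(-20−2·24/23)/(214/23)=-254/107
back: M3=-254/107
back: M2=24/23−8/23·-254/107=200/107
back: M1=0−1/4·200/107=-50/107
M: M0=0, M1=-50/107, M2=200/107, M3=-254/107, M4=0
seg 0: a=-1, c=M0/2=0, d=(M1−M0)/(6·1)=-25/321, b=Δ0−h0·(2M0+M1)/6=346/321
seg 1: a=0, c=M1/2=-25/107, d=(M2−M1)/(6·1)=125/321, b=Δ1−h1·(2M1+M2)/6=271/321
seg 2: a=1, c=M2/2=100/107, d=(M3−M2)/(6·2)=-227/642, b=Δ2−h2·(2M2+M3)/6=496/321
seg 3: a=5, c=M3/2=-127/107, d=(M4−M3)/(6·3)=127/963, b=Δ3−h3·(2M3+M4)/6=334/321
t_q=7/2 → seg 2, τ=3/2; S=1+496/321·τ+100/107·τ²+-227/642·τ³=7237/1712

  seg 0: a=-1 b=346/321 c=0 d=-25/321
  seg 1: a=0 b=271/321 c=-25/107 d=125/321
  seg 2: a=1 b=496/321 c=100/107 d=-227/642
  seg 3: a=5 b=334/321 c=-127/107 d=127/963
S(7/2) = 7237/1712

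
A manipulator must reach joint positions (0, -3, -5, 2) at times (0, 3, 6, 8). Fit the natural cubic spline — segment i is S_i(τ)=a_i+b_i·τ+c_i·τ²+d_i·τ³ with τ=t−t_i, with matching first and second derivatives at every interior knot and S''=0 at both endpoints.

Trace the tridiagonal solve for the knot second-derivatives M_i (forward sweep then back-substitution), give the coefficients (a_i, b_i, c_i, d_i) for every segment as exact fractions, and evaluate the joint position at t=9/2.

  seg 0: a=0 b=-167/222 c=0 d=-55/1998
  seg 1: a=-3 b=-166/111 c=-55/222 d=349/1998
  seg 2: a=-5 b=385/222 c=49/37 d=-49/222
S(9/2) = -3085/592

Δ: Δ0=-1, Δ1=-2/3, Δ2=7/2
row 1: diag=12, rhs=2; c'=1/4, d'=1/6
row 2: denom=10−3·1/4=37/4; d'=(25−3·1/6)/(37/4)=98/37
back: M2=98/37
back: M1=1/6−1/4·98/37=-55/111
M: M0=0, M1=-55/111, M2=98/37, M3=0
seg 0: a=0, c=M0/2=0, d=(M1−M0)/(6·3)=-55/1998, b=Δ0−h0·(2M0+M1)/6=-167/222
seg 1: a=-3, c=M1/2=-55/222, d=(M2−M1)/(6·3)=349/1998, b=Δ1−h1·(2M1+M2)/6=-166/111
seg 2: a=-5, c=M2/2=49/37, d=(M3−M2)/(6·2)=-49/222, b=Δ2−h2·(2M2+M3)/6=385/222
t_q=9/2 → seg 1, τ=3/2; S=-3+-166/111·τ+-55/222·τ²+349/1998·τ³=-3085/592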